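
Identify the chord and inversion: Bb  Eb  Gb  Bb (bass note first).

Reducing to letter names: Bb, Eb, Gb. These stack in thirds as Eb–Gb–Bb — an Eb minor triad.
Bb is the fifth of Eb minor; fifth in the bass means second inversion (figured bass 6/4).

Eb minor, second inversion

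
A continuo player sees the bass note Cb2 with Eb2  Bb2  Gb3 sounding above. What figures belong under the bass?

The notes Cb, Eb, Bb, Gb stack in thirds as Cb–Eb–Gb–Bb — a Cb major seventh chord. The bass Cb is the root, so this is root position: figured 7.

7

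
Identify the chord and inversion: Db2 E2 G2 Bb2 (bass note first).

E diminished seventh, third inversion

The pitch classes Db, E, G, Bb arrange in thirds as E–G–Bb–Db: an E diminished seventh chord.
The lowest note is Db, the seventh of the chord, so this is third inversion (figured bass 4/2).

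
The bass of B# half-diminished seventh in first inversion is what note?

D#

The third of B# half-diminished seventh (B#–D#–F#–A#) is D#; that is the bass in first inversion.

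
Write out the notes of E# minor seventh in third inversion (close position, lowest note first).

The chord tones are E#–G#–B#–D#. With the seventh (D#) lowest for third inversion: D#, E#, G#, B#.

D#, E#, G#, B#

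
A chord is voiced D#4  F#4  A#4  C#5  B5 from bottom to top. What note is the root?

B

The distinct letter names are D#, F#, A#, C#, B. Arranged as a stack of thirds they read B–D#–F#–A#–C#, so B is the root (a B major ninth chord).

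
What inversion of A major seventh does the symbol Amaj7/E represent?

Amaj7/E means A major seventh with E in the bass. E is the fifth of A major seventh (A–C#–E–G#), so this is second inversion.

second inversion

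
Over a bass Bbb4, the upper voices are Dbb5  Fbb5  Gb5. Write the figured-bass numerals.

The notes Bbb, Dbb, Fbb, Gb stack in thirds as Gb–Bbb–Dbb–Fbb — a Gb diminished seventh chord. The bass Bbb is the third, so this is first inversion: figured 6/5.

6/5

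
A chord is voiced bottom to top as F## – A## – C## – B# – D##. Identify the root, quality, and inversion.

Reducing to letter names: F##, A##, C##, B#, D##. These stack in thirds as B#–D##–F##–A##–C## — a B# major ninth chord.
With the fifth (F##) in the bass, the chord is in second inversion.

B# major ninth, second inversion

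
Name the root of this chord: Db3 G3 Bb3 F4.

G

Reordering Db, G, Bb, F into stacked thirds gives G–Bb–Db–F; the bottom of that stack, G, is the root.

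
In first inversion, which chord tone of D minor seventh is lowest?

F

In first inversion the third is lowest. For D minor seventh (D–F–A–C) that is F.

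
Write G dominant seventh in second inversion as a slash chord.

Second inversion of G dominant seventh has the fifth (D) in the bass. As a slash chord: G7/D.

G7/D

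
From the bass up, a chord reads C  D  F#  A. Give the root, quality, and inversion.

D dominant seventh, third inversion

The distinct note names are C, D, F#, A. Stacked in thirds they read D–F#–A–C, which is a dominant seventh chord on D.
With the seventh (C) in the bass, the chord is in third inversion (figured bass 4/2).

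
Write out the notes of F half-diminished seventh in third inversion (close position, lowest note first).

The chord tones are F–Ab–Cb–Eb. With the seventh (Eb) lowest for third inversion: Eb, F, Ab, Cb.

Eb, F, Ab, Cb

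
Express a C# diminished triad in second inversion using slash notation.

Second inversion of C# diminished has the fifth (G) in the bass. As a slash chord: C#dim/G.

C#dim/G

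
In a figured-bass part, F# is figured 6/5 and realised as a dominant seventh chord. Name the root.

D

The figures 6/5 mean the third of the chord is in the bass. If F# is the third of a dominant seventh chord, the root is D (chord tones D–F#–A–C).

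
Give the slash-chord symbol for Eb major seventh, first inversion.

First inversion of Eb major seventh has the third (G) in the bass. As a slash chord: Ebmaj7/G.

Ebmaj7/G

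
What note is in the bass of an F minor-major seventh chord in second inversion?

The fifth of F minor-major seventh (F–Ab–C–E) is C; that is the bass in second inversion.

C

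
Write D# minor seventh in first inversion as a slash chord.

D#m7/F#

First inversion of D# minor seventh has the third (F#) in the bass. As a slash chord: D#m7/F#.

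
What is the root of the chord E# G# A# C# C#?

Reordering E#, G#, A#, C# into stacked thirds gives A#–C#–E#–G#; the bottom of that stack, A#, is the root.

A#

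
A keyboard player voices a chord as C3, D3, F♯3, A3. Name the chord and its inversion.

D dominant seventh, third inversion

The pitch classes C, D, F#, A arrange in thirds as D–F#–A–C: a D dominant seventh chord.
With the seventh (C) in the bass, the chord is in third inversion (figured bass 4/2).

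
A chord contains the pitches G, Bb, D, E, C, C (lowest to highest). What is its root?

G, Bb, D, E, C are the tones of a C dominant ninth chord (C–E–G–Bb–D), making C the root.

C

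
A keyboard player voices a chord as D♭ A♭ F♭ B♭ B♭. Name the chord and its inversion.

Bb half-diminished seventh, first inversion

The distinct note names are Db, Ab, Fb, Bb. Stacked in thirds they read Bb–Db–Fb–Ab, which is a half-diminished seventh chord on Bb.
Db is the third of Bb half-diminished seventh; third in the bass means first inversion (figured bass 6/5).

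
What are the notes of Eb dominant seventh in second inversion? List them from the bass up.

Bb, Db, Eb, G

Eb dominant seventh is Eb–G–Bb–Db. Second inversion puts the fifth (Bb) in the bass, with the remaining tones above: Bb, Db, Eb, G.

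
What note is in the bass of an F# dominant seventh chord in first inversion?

F# dominant seventh is F#–A#–C#–E. First inversion places the third in the bass: A#.

A#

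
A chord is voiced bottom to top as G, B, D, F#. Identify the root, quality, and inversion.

G major seventh, root position

Reducing to letter names: G, B, D, F#. These stack in thirds as G–B–D–F# — a G major seventh chord.
The lowest note is G, the root of the chord, so this is root position (figured bass 7).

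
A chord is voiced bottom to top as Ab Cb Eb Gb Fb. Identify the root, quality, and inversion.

Fb major ninth, first inversion

Reducing to letter names: Ab, Cb, Eb, Gb, Fb. These stack in thirds as Fb–Ab–Cb–Eb–Gb — an Fb major ninth chord.
The lowest note is Ab, the third of the chord, so this is first inversion.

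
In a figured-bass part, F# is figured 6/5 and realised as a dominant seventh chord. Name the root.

D

The figures 6/5 mean the third of the chord is in the bass. If F# is the third of a dominant seventh chord, the root is D (chord tones D–F#–A–C).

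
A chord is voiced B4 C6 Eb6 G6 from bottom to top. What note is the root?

C

B, C, Eb, G are the tones of a C minor-major seventh chord (C–Eb–G–B), making C the root.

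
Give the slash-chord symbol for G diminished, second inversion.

Second inversion of G diminished has the fifth (Db) in the bass. As a slash chord: Gdim/Db.

Gdim/Db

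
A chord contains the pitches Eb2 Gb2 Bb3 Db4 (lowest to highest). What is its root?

The distinct letter names are Eb, Gb, Bb, Db. Arranged as a stack of thirds they read Eb–Gb–Bb–Db, so Eb is the root (an Eb minor seventh chord).

Eb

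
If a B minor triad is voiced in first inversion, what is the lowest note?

D

The third of B minor (B–D–F#) is D; that is the bass in first inversion.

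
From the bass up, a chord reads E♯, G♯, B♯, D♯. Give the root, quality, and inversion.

Reducing to letter names: E#, G#, B#, D#. These stack in thirds as E#–G#–B#–D# — an E# minor seventh chord.
E# is the root of E# minor seventh; root in the bass means root position (figured bass 7).

E# minor seventh, root position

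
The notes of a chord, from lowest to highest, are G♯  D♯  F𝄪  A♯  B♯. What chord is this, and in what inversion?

Reducing to letter names: G#, D#, F##, A#, B#. These stack in thirds as G#–B#–D#–F##–A# — a G# major ninth chord.
With the root (G#) in the bass, the chord is in root position.

G# major ninth, root position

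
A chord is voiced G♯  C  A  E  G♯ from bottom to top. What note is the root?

The distinct letter names are G#, C, A, E. Arranged as a stack of thirds they read A–C–E–G#, so A is the root (an A minor-major seventh chord).

A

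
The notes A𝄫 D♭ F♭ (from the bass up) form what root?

The distinct letter names are Abb, Db, Fb. Arranged as a stack of thirds they read Db–Fb–Abb, so Db is the root (a Db diminished triad).

Db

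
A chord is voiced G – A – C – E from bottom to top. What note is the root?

G, A, C, E are the tones of an A minor seventh chord (A–C–E–G), making A the root.

A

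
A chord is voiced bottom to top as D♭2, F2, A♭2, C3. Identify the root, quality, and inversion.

Db major seventh, root position

The distinct note names are Db, F, Ab, C. Stacked in thirds they read Db–F–Ab–C, which is a major seventh chord on Db.
Db is the root of Db major seventh; root in the bass means root position (figured bass 7).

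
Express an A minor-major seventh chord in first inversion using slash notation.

First inversion of A minor-major seventh has the third (C) in the bass. As a slash chord: Am(maj7)/C.

Am(maj7)/C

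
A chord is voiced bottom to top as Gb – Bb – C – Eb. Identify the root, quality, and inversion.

C half-diminished seventh, second inversion

The pitch classes Gb, Bb, C, Eb arrange in thirds as C–Eb–Gb–Bb: a C half-diminished seventh chord.
Gb is the fifth of C half-diminished seventh; fifth in the bass means second inversion (figured bass 4/3).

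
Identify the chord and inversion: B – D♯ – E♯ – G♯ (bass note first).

The pitch classes B, D#, E#, G# arrange in thirds as E#–G#–B–D#: an E# half-diminished seventh chord.
With the fifth (B) in the bass, the chord is in second inversion (figured bass 4/3).

E# half-diminished seventh, second inversion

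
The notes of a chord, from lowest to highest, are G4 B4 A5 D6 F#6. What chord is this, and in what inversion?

G major ninth, root position

The pitch classes G, B, A, D, F# arrange in thirds as G–B–D–F#–A: a G major ninth chord.
G is the root of G major ninth; root in the bass means root position.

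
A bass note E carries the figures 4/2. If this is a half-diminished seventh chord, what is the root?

F#

The figures 4/2 mean the seventh of the chord is in the bass. If E is the seventh of a half-diminished seventh chord, the root is F# (chord tones F#–A–C–E).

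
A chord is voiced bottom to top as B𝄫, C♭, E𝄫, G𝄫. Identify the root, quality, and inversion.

Cb half-diminished seventh, third inversion

The distinct note names are Bbb, Cb, Ebb, Gbb. Stacked in thirds they read Cb–Ebb–Gbb–Bbb, which is a half-diminished seventh chord on Cb.
Bbb is the seventh of Cb half-diminished seventh; seventh in the bass means third inversion (figured bass 4/2).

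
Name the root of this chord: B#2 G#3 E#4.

E#

Reordering B#, G#, E# into stacked thirds gives E#–G#–B#; the bottom of that stack, E#, is the root.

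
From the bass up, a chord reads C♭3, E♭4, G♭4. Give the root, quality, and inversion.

The distinct note names are Cb, Eb, Gb. Stacked in thirds they read Cb–Eb–Gb, which is a major triad on Cb.
The lowest note is Cb, the root of the chord, so this is root position (figured bass 5/3).

Cb major, root position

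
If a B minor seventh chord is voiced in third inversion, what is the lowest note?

The seventh of B minor seventh (B–D–F#–A) is A; that is the bass in third inversion.

A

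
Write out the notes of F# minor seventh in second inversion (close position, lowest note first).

C#, E, F#, A

F# minor seventh is F#–A–C#–E. Second inversion puts the fifth (C#) in the bass, with the remaining tones above: C#, E, F#, A.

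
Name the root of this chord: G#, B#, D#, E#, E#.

The distinct letter names are G#, B#, D#, E#. Arranged as a stack of thirds they read E#–G#–B#–D#, so E# is the root (an E# minor seventh chord).

E#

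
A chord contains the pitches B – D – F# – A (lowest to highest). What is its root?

The distinct letter names are B, D, F#, A. Arranged as a stack of thirds they read B–D–F#–A, so B is the root (a B minor seventh chord).

B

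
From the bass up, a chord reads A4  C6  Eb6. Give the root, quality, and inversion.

A diminished, root position

Reducing to letter names: A, C, Eb. These stack in thirds as A–C–Eb — an A diminished triad.
A is the root of A diminished; root in the bass means root position (figured bass 5/3).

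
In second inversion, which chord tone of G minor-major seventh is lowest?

G minor-major seventh is G–Bb–D–F#. Second inversion places the fifth in the bass: D.

D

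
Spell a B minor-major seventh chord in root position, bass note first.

B, D, F#, A#

B minor-major seventh is B–D–F#–A#. Root position puts the root (B) in the bass, with the remaining tones above: B, D, F#, A#.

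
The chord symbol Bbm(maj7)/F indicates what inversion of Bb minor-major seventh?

second inversion

Bbm(maj7)/F means Bb minor-major seventh with F in the bass. F is the fifth of Bb minor-major seventh (Bb–Db–F–A), so this is second inversion.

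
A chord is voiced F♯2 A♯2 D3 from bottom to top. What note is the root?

D

F#, A#, D are the tones of a D augmented triad (D–F#–A#), making D the root.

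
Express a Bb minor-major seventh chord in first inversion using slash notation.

Bbm(maj7)/Db

First inversion of Bb minor-major seventh has the third (Db) in the bass. As a slash chord: Bbm(maj7)/Db.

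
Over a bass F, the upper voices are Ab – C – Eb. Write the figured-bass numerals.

The notes F, Ab, C, Eb stack in thirds as F–Ab–C–Eb — an F minor seventh chord. The bass F is the root, so this is root position: figured 7.

7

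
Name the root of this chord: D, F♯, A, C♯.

D

The distinct letter names are D, F#, A, C#. Arranged as a stack of thirds they read D–F#–A–C#, so D is the root (a D major seventh chord).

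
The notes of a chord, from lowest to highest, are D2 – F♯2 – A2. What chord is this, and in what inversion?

The distinct note names are D, F#, A. Stacked in thirds they read D–F#–A, which is a major triad on D.
D is the root of D major; root in the bass means root position (figured bass 5/3).

D major, root position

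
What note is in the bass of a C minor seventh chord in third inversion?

The seventh of C minor seventh (C–Eb–G–Bb) is Bb; that is the bass in third inversion.

Bb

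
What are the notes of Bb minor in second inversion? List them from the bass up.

F, Bb, Db

Spelling Bb minor: Bb–Db–F. In second inversion the fifth is bass, giving F, Bb, Db from the bottom.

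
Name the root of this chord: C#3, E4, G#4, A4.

The distinct letter names are C#, E, G#, A. Arranged as a stack of thirds they read A–C#–E–G#, so A is the root (an A major seventh chord).

A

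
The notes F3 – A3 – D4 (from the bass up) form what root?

D

The distinct letter names are F, A, D. Arranged as a stack of thirds they read D–F–A, so D is the root (a D minor triad).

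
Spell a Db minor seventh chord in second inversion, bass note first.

Ab, Cb, Db, Fb

Spelling Db minor seventh: Db–Fb–Ab–Cb. In second inversion the fifth is bass, giving Ab, Cb, Db, Fb from the bottom.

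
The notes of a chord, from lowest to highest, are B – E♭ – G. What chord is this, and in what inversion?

The pitch classes B, Eb, G arrange in thirds as Eb–G–B: an Eb augmented triad.
B is the fifth of Eb augmented; fifth in the bass means second inversion (figured bass 6/4).

Eb augmented, second inversion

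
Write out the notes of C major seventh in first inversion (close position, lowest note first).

The chord tones are C–E–G–B. With the third (E) lowest for first inversion: E, G, B, C.

E, G, B, C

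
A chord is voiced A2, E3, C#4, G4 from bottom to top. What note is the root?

A

The distinct letter names are A, E, C#, G. Arranged as a stack of thirds they read A–C#–E–G, so A is the root (an A dominant seventh chord).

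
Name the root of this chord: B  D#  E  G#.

Reordering B, D#, E, G# into stacked thirds gives E–G#–B–D#; the bottom of that stack, E, is the root.

E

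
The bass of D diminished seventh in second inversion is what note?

Ab

D diminished seventh is D–F–Ab–Cb. Second inversion places the fifth in the bass: Ab.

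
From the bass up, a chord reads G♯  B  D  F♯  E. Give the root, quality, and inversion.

Reducing to letter names: G#, B, D, F#, E. These stack in thirds as E–G#–B–D–F# — an E dominant ninth chord.
The lowest note is G#, the third of the chord, so this is first inversion.

E dominant ninth, first inversion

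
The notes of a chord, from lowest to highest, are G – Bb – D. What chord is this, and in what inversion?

G minor, root position

Reducing to letter names: G, Bb, D. These stack in thirds as G–Bb–D — a G minor triad.
With the root (G) in the bass, the chord is in root position (figured bass 5/3).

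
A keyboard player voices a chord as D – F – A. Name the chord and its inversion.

The distinct note names are D, F, A. Stacked in thirds they read D–F–A, which is a minor triad on D.
With the root (D) in the bass, the chord is in root position (figured bass 5/3).

D minor, root position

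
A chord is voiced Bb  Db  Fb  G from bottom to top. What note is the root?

The distinct letter names are Bb, Db, Fb, G. Arranged as a stack of thirds they read G–Bb–Db–Fb, so G is the root (a G diminished seventh chord).

G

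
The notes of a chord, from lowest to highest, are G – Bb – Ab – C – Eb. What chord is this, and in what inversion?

The distinct note names are G, Bb, Ab, C, Eb. Stacked in thirds they read Ab–C–Eb–G–Bb, which is a major ninth chord on Ab.
G is the seventh of Ab major ninth; seventh in the bass means third inversion.

Ab major ninth, third inversion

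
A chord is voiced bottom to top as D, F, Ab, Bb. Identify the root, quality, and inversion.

Reducing to letter names: D, F, Ab, Bb. These stack in thirds as Bb–D–F–Ab — a Bb dominant seventh chord.
With the third (D) in the bass, the chord is in first inversion (figured bass 6/5).

Bb dominant seventh, first inversion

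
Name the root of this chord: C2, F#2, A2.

The distinct letter names are C, F#, A. Arranged as a stack of thirds they read F#–A–C, so F# is the root (an F# diminished triad).

F#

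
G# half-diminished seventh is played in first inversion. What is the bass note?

The third of G# half-diminished seventh (G#–B–D–F#) is B; that is the bass in first inversion.

B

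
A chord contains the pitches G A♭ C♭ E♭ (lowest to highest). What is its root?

The distinct letter names are G, Ab, Cb, Eb. Arranged as a stack of thirds they read Ab–Cb–Eb–G, so Ab is the root (an Ab minor-major seventh chord).

Ab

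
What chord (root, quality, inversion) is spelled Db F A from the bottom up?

The pitch classes Db, F, A arrange in thirds as Db–F–A: a Db augmented triad.
With the root (Db) in the bass, the chord is in root position (figured bass 5/3).

Db augmented, root position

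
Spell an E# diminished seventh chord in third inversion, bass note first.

Spelling E# diminished seventh: E#–G#–B–D. In third inversion the seventh is bass, giving D, E#, G#, B from the bottom.

D, E#, G#, B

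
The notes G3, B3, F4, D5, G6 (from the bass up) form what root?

G

The distinct letter names are G, B, F, D. Arranged as a stack of thirds they read G–B–D–F, so G is the root (a G dominant seventh chord).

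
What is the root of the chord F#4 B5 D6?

B

Reordering F#, B, D into stacked thirds gives B–D–F#; the bottom of that stack, B, is the root.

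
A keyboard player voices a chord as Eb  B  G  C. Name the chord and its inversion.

C minor-major seventh, first inversion

The distinct note names are Eb, B, G, C. Stacked in thirds they read C–Eb–G–B, which is a minor-major seventh chord on C.
Eb is the third of C minor-major seventh; third in the bass means first inversion (figured bass 6/5).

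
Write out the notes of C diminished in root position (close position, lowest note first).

Spelling C diminished: C–Eb–Gb. In root position the root is bass, giving C, Eb, Gb from the bottom.

C, Eb, Gb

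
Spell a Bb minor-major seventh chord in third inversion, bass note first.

The chord tones are Bb–Db–F–A. With the seventh (A) lowest for third inversion: A, Bb, Db, F.

A, Bb, Db, F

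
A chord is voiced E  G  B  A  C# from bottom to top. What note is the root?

Reordering E, G, B, A, C# into stacked thirds gives A–C#–E–G–B; the bottom of that stack, A, is the root.

A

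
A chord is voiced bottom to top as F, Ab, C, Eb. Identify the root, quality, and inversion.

The pitch classes F, Ab, C, Eb arrange in thirds as F–Ab–C–Eb: an F minor seventh chord.
F is the root of F minor seventh; root in the bass means root position (figured bass 7).

F minor seventh, root position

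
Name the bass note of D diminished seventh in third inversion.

Cb

In third inversion the seventh is lowest. For D diminished seventh (D–F–Ab–Cb) that is Cb.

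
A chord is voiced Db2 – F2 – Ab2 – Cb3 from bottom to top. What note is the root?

Db

Reordering Db, F, Ab, Cb into stacked thirds gives Db–F–Ab–Cb; the bottom of that stack, Db, is the root.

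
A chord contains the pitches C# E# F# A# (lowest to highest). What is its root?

C#, E#, F#, A# are the tones of an F# major seventh chord (F#–A#–C#–E#), making F# the root.

F#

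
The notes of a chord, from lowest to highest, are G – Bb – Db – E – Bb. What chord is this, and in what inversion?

E diminished seventh, first inversion

Reducing to letter names: G, Bb, Db, E. These stack in thirds as E–G–Bb–Db — an E diminished seventh chord.
The lowest note is G, the third of the chord, so this is first inversion (figured bass 6/5).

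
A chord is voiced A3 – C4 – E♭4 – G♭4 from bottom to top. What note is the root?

A

A, C, Eb, Gb are the tones of an A diminished seventh chord (A–C–Eb–Gb), making A the root.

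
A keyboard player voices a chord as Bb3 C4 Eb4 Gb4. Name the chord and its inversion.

The distinct note names are Bb, C, Eb, Gb. Stacked in thirds they read C–Eb–Gb–Bb, which is a half-diminished seventh chord on C.
With the seventh (Bb) in the bass, the chord is in third inversion (figured bass 4/2).

C half-diminished seventh, third inversion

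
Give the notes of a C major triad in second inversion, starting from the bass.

G, C, E

Spelling C major: C–E–G. In second inversion the fifth is bass, giving G, C, E from the bottom.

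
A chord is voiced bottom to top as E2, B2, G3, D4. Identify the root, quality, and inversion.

Reducing to letter names: E, B, G, D. These stack in thirds as E–G–B–D — an E minor seventh chord.
The lowest note is E, the root of the chord, so this is root position (figured bass 7).

E minor seventh, root position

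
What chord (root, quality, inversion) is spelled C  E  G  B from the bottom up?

C major seventh, root position

The pitch classes C, E, G, B arrange in thirds as C–E–G–B: a C major seventh chord.
With the root (C) in the bass, the chord is in root position (figured bass 7).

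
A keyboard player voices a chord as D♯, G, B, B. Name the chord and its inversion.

G augmented, second inversion

The pitch classes D#, G, B arrange in thirds as G–B–D#: a G augmented triad.
The lowest note is D#, the fifth of the chord, so this is second inversion (figured bass 6/4).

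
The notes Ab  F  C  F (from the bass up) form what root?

F

Reordering Ab, F, C into stacked thirds gives F–Ab–C; the bottom of that stack, F, is the root.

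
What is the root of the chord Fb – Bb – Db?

Reordering Fb, Bb, Db into stacked thirds gives Bb–Db–Fb; the bottom of that stack, Bb, is the root.

Bb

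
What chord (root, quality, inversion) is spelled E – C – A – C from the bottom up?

The pitch classes E, C, A arrange in thirds as A–C–E: an A minor triad.
E is the fifth of A minor; fifth in the bass means second inversion (figured bass 6/4).

A minor, second inversion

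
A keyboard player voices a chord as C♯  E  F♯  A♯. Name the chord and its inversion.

Reducing to letter names: C#, E, F#, A#. These stack in thirds as F#–A#–C#–E — an F# dominant seventh chord.
The lowest note is C#, the fifth of the chord, so this is second inversion (figured bass 4/3).

F# dominant seventh, second inversion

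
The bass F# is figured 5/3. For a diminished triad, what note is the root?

F#

The figures 5/3 mean the root of the chord is in the bass. If F# is the root of a diminished triad, the root is F# (chord tones F#–A–C).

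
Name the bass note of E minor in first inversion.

In first inversion the third is lowest. For E minor (E–G–B) that is G.

G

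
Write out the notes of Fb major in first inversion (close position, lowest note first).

Ab, Cb, Fb

The chord tones are Fb–Ab–Cb. With the third (Ab) lowest for first inversion: Ab, Cb, Fb.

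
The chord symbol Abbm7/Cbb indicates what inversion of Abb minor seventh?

Abbm7/Cbb means Abb minor seventh with Cbb in the bass. Cbb is the third of Abb minor seventh (Abb–Cbb–Ebb–Gbb), so this is first inversion.

first inversion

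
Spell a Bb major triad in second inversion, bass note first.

Spelling Bb major: Bb–D–F. In second inversion the fifth is bass, giving F, Bb, D from the bottom.

F, Bb, D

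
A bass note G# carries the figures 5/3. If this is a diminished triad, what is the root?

The figures 5/3 mean the root of the chord is in the bass. If G# is the root of a diminished triad, the root is G# (chord tones G#–B–D).

G#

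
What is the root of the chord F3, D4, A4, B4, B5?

Reordering F, D, A, B into stacked thirds gives B–D–F–A; the bottom of that stack, B, is the root.

B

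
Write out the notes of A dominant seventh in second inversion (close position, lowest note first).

A dominant seventh is A–C#–E–G. Second inversion puts the fifth (E) in the bass, with the remaining tones above: E, G, A, C#.

E, G, A, C#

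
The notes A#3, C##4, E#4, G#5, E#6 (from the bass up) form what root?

A#

Reordering A#, C##, E#, G# into stacked thirds gives A#–C##–E#–G#; the bottom of that stack, A#, is the root.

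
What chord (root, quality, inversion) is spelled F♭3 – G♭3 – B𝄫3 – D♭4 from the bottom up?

The distinct note names are Fb, Gb, Bbb, Db. Stacked in thirds they read Gb–Bbb–Db–Fb, which is a minor seventh chord on Gb.
The lowest note is Fb, the seventh of the chord, so this is third inversion (figured bass 4/2).

Gb minor seventh, third inversion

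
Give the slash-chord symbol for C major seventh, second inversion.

Cmaj7/G

Second inversion of C major seventh has the fifth (G) in the bass. As a slash chord: Cmaj7/G.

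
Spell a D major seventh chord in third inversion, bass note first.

C#, D, F#, A

Spelling D major seventh: D–F#–A–C#. In third inversion the seventh is bass, giving C#, D, F#, A from the bottom.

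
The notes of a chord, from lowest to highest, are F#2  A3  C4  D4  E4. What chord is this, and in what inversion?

The pitch classes F#, A, C, D, E arrange in thirds as D–F#–A–C–E: a D dominant ninth chord.
F# is the third of D dominant ninth; third in the bass means first inversion.

D dominant ninth, first inversion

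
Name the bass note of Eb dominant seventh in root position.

Eb

Eb dominant seventh is Eb–G–Bb–Db. Root position places the root in the bass: Eb.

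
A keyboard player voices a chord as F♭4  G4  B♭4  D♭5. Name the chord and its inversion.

G diminished seventh, third inversion

The pitch classes Fb, G, Bb, Db arrange in thirds as G–Bb–Db–Fb: a G diminished seventh chord.
Fb is the seventh of G diminished seventh; seventh in the bass means third inversion (figured bass 4/2).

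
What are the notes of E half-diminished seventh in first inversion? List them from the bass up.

G, Bb, D, E

The chord tones are E–G–Bb–D. With the third (G) lowest for first inversion: G, Bb, D, E.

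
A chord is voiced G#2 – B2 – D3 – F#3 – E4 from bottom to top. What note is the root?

E

G#, B, D, F#, E are the tones of an E dominant ninth chord (E–G#–B–D–F#), making E the root.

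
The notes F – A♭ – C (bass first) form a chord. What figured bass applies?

The notes F, Ab, C stack in thirds as F–Ab–C — an F minor triad. The bass F is the root, so this is root position: figured 5/3.

5/3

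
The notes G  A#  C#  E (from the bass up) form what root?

Reordering G, A#, C#, E into stacked thirds gives A#–C#–E–G; the bottom of that stack, A#, is the root.

A#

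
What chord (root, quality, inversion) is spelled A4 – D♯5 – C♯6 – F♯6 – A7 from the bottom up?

The pitch classes A, D#, C#, F# arrange in thirds as D#–F#–A–C#: a D# half-diminished seventh chord.
A is the fifth of D# half-diminished seventh; fifth in the bass means second inversion (figured bass 4/3).

D# half-diminished seventh, second inversion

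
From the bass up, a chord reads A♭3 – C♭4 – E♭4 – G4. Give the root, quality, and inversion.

The distinct note names are Ab, Cb, Eb, G. Stacked in thirds they read Ab–Cb–Eb–G, which is a minor-major seventh chord on Ab.
Ab is the root of Ab minor-major seventh; root in the bass means root position (figured bass 7).

Ab minor-major seventh, root position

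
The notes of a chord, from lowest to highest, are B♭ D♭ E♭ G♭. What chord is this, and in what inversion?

The pitch classes Bb, Db, Eb, Gb arrange in thirds as Eb–Gb–Bb–Db: an Eb minor seventh chord.
With the fifth (Bb) in the bass, the chord is in second inversion (figured bass 4/3).

Eb minor seventh, second inversion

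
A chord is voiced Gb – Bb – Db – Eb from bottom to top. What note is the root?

Reordering Gb, Bb, Db, Eb into stacked thirds gives Eb–Gb–Bb–Db; the bottom of that stack, Eb, is the root.

Eb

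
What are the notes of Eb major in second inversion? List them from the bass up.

Bb, Eb, G

Spelling Eb major: Eb–G–Bb. In second inversion the fifth is bass, giving Bb, Eb, G from the bottom.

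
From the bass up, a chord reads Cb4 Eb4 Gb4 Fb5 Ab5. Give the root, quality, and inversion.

Fb major ninth, second inversion

The pitch classes Cb, Eb, Gb, Fb, Ab arrange in thirds as Fb–Ab–Cb–Eb–Gb: an Fb major ninth chord.
The lowest note is Cb, the fifth of the chord, so this is second inversion.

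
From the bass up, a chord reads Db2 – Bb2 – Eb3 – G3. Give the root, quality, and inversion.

Reducing to letter names: Db, Bb, Eb, G. These stack in thirds as Eb–G–Bb–Db — an Eb dominant seventh chord.
The lowest note is Db, the seventh of the chord, so this is third inversion (figured bass 4/2).

Eb dominant seventh, third inversion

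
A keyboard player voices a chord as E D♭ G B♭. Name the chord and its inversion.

The distinct note names are E, Db, G, Bb. Stacked in thirds they read E–G–Bb–Db, which is a diminished seventh chord on E.
E is the root of E diminished seventh; root in the bass means root position (figured bass 7).

E diminished seventh, root position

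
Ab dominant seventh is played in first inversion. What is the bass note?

C

In first inversion the third is lowest. For Ab dominant seventh (Ab–C–Eb–Gb) that is C.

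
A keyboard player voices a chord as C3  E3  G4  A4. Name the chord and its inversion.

The pitch classes C, E, G, A arrange in thirds as A–C–E–G: an A minor seventh chord.
C is the third of A minor seventh; third in the bass means first inversion (figured bass 6/5).

A minor seventh, first inversion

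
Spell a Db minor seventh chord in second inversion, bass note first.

The chord tones are Db–Fb–Ab–Cb. With the fifth (Ab) lowest for second inversion: Ab, Cb, Db, Fb.

Ab, Cb, Db, Fb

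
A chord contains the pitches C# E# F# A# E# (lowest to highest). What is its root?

F#

The distinct letter names are C#, E#, F#, A#. Arranged as a stack of thirds they read F#–A#–C#–E#, so F# is the root (an F# major seventh chord).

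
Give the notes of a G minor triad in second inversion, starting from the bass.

D, G, Bb

Spelling G minor: G–Bb–D. In second inversion the fifth is bass, giving D, G, Bb from the bottom.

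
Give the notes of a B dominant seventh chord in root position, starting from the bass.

B dominant seventh is B–D#–F#–A. Root position puts the root (B) in the bass, with the remaining tones above: B, D#, F#, A.

B, D#, F#, A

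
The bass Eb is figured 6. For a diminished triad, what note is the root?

C

The figures 6 mean the third of the chord is in the bass. If Eb is the third of a diminished triad, the root is C (chord tones C–Eb–Gb).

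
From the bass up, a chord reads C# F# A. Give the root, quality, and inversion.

F# minor, second inversion

The pitch classes C#, F#, A arrange in thirds as F#–A–C#: an F# minor triad.
With the fifth (C#) in the bass, the chord is in second inversion (figured bass 6/4).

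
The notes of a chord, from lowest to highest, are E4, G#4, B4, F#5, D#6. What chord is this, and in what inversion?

The pitch classes E, G#, B, F#, D# arrange in thirds as E–G#–B–D#–F#: an E major ninth chord.
E is the root of E major ninth; root in the bass means root position.

E major ninth, root position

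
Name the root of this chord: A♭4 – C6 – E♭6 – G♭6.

Ab

Ab, C, Eb, Gb are the tones of an Ab dominant seventh chord (Ab–C–Eb–Gb), making Ab the root.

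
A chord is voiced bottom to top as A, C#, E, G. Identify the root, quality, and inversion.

Reducing to letter names: A, C#, E, G. These stack in thirds as A–C#–E–G — an A dominant seventh chord.
A is the root of A dominant seventh; root in the bass means root position (figured bass 7).

A dominant seventh, root position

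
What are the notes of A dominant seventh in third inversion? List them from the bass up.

G, A, C#, E

Spelling A dominant seventh: A–C#–E–G. In third inversion the seventh is bass, giving G, A, C#, E from the bottom.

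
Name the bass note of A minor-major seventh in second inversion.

E

A minor-major seventh is A–C–E–G#. Second inversion places the fifth in the bass: E.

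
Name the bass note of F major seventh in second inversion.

C

The fifth of F major seventh (F–A–C–E) is C; that is the bass in second inversion.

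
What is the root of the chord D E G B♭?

E

Reordering D, E, G, Bb into stacked thirds gives E–G–Bb–D; the bottom of that stack, E, is the root.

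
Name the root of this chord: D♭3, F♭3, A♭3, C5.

Db

Reordering Db, Fb, Ab, C into stacked thirds gives Db–Fb–Ab–C; the bottom of that stack, Db, is the root.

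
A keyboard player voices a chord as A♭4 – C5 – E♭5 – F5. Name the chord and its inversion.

F minor seventh, first inversion

The pitch classes Ab, C, Eb, F arrange in thirds as F–Ab–C–Eb: an F minor seventh chord.
With the third (Ab) in the bass, the chord is in first inversion (figured bass 6/5).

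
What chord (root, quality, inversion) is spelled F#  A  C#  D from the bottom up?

Reducing to letter names: F#, A, C#, D. These stack in thirds as D–F#–A–C# — a D major seventh chord.
The lowest note is F#, the third of the chord, so this is first inversion (figured bass 6/5).

D major seventh, first inversion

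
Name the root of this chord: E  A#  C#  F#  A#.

F#

Reordering E, A#, C#, F# into stacked thirds gives F#–A#–C#–E; the bottom of that stack, F#, is the root.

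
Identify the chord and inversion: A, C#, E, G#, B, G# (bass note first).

The distinct note names are A, C#, E, G#, B. Stacked in thirds they read A–C#–E–G#–B, which is a major ninth chord on A.
With the root (A) in the bass, the chord is in root position.

A major ninth, root position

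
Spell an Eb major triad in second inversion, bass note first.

Spelling Eb major: Eb–G–Bb. In second inversion the fifth is bass, giving Bb, Eb, G from the bottom.

Bb, Eb, G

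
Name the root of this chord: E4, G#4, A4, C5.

A

E, G#, A, C are the tones of an A minor-major seventh chord (A–C–E–G#), making A the root.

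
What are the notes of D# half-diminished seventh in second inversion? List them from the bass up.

D# half-diminished seventh is D#–F#–A–C#. Second inversion puts the fifth (A) in the bass, with the remaining tones above: A, C#, D#, F#.

A, C#, D#, F#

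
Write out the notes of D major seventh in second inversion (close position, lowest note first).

D major seventh is D–F#–A–C#. Second inversion puts the fifth (A) in the bass, with the remaining tones above: A, C#, D, F#.

A, C#, D, F#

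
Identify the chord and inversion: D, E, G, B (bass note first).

The pitch classes D, E, G, B arrange in thirds as E–G–B–D: an E minor seventh chord.
With the seventh (D) in the bass, the chord is in third inversion (figured bass 4/2).

E minor seventh, third inversion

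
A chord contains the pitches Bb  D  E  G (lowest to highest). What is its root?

Bb, D, E, G are the tones of an E half-diminished seventh chord (E–G–Bb–D), making E the root.

E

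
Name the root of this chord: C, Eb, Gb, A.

A

C, Eb, Gb, A are the tones of an A diminished seventh chord (A–C–Eb–Gb), making A the root.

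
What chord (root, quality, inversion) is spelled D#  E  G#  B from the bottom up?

E major seventh, third inversion

The distinct note names are D#, E, G#, B. Stacked in thirds they read E–G#–B–D#, which is a major seventh chord on E.
The lowest note is D#, the seventh of the chord, so this is third inversion (figured bass 4/2).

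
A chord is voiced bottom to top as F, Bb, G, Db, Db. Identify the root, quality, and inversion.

The pitch classes F, Bb, G, Db arrange in thirds as G–Bb–Db–F: a G half-diminished seventh chord.
F is the seventh of G half-diminished seventh; seventh in the bass means third inversion (figured bass 4/2).

G half-diminished seventh, third inversion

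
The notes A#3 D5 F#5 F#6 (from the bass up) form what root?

D

Reordering A#, D, F# into stacked thirds gives D–F#–A#; the bottom of that stack, D, is the root.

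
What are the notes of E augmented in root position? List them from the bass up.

E augmented is E–G#–B#. Root position puts the root (E) in the bass, with the remaining tones above: E, G#, B#.

E, G#, B#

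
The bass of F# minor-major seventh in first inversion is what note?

F# minor-major seventh is F#–A–C#–E#. First inversion places the third in the bass: A.

A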